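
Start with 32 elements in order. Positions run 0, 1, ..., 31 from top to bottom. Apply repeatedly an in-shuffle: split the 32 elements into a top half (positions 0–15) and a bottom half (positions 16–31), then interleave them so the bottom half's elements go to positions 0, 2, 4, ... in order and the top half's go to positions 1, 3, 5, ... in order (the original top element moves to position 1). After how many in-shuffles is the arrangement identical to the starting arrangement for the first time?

The in-shuffle permutes the 32 positions with cycle lengths [2, 10, 10, 10].
Every element is home exactly when every cycle has completed a whole number of laps, i.e. after lcm(2, 10) = 10 in-shuffles.

10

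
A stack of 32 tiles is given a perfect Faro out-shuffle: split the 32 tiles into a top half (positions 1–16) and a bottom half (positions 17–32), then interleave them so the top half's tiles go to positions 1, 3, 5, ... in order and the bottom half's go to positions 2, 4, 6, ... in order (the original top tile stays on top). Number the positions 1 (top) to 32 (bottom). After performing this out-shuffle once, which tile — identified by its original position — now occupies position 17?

Work backwards from position 17, undoing one out-shuffle at a time:
17 ← 9
So the tile now at position 17 started at position 9.

9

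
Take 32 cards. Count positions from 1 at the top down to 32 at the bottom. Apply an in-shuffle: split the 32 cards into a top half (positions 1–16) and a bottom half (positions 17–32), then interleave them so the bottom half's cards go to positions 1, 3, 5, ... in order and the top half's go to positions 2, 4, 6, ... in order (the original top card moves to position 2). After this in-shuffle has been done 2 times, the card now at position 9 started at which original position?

Work backwards from position 9, undoing one in-shuffle at a time:
9 ← 21 ← 27
So the card now at position 9 started at position 27.

27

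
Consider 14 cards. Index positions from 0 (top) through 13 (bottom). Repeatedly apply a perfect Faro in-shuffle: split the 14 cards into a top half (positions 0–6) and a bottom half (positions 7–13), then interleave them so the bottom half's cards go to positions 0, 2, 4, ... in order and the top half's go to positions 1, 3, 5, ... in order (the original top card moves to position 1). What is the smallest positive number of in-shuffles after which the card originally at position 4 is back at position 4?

2

Follow position 4 under repeated in-shuffles:
4 → 9 → 4
It first returns after 2 in-shuffles.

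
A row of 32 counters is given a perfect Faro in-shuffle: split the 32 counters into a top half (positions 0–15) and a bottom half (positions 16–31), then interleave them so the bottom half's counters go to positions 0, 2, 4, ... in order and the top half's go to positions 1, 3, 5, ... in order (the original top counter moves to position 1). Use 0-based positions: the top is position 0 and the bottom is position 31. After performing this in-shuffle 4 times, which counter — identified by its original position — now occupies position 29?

5

Work backwards from position 29, undoing one in-shuffle at a time:
29 ← 14 ← 23 ← 11 ← 5
So the counter now at position 29 started at position 5.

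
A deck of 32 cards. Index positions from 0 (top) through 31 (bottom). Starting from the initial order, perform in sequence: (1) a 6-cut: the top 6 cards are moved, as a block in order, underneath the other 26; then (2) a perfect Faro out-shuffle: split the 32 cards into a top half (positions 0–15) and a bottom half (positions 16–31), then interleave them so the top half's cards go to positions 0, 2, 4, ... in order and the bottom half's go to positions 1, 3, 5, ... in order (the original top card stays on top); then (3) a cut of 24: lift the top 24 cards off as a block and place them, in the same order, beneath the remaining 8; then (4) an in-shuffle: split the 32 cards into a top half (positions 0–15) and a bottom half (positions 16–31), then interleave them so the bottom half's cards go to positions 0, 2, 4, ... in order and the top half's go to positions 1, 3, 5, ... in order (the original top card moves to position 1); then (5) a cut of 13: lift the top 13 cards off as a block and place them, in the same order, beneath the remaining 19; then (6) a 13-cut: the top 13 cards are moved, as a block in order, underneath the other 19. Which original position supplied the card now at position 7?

18

Undo the operations in reverse order, starting from position 7:
  undo op 6 (cut 13): 7 ← 20
  undo op 5 (cut 13): 20 ← 1
  undo op 4 (in-shuffle, from top half): 1 ← 0
  undo op 3 (cut 24): 0 ← 24
  undo op 2 (out-shuffle, from top half): 24 ← 12
  undo op 1 (cut 6): 12 ← 18
So the card at position 7 came from original position 18.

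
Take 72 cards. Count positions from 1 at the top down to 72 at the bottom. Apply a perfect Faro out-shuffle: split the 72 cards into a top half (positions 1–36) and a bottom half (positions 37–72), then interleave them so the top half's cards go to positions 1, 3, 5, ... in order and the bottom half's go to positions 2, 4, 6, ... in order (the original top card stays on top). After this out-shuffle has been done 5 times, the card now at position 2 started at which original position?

21

Work backwards from position 2, undoing one out-shuffle at a time:
2 ← 37 ← 19 ← 10 ← 41 ← 21
So the card now at position 2 started at position 21.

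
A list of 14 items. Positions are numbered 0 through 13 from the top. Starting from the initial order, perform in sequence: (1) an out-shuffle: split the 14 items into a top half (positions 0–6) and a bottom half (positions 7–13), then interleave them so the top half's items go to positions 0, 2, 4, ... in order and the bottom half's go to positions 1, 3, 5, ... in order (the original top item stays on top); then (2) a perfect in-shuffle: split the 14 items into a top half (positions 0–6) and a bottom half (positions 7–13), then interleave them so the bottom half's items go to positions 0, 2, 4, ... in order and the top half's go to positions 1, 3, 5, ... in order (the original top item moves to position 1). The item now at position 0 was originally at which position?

Undo the operations in reverse order, starting from position 0:
  undo op 2 (in-shuffle, from bottom half): 0 ← 7
  undo op 1 (out-shuffle, from bottom half): 7 ← 10
So the item at position 0 came from original position 10.

10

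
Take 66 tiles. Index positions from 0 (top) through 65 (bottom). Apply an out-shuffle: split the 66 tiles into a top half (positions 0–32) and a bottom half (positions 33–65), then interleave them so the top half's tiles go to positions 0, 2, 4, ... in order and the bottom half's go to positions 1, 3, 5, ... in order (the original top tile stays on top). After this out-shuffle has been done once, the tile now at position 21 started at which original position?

Work backwards from position 21, undoing one out-shuffle at a time:
21 ← 43
So the tile now at position 21 started at position 43.

43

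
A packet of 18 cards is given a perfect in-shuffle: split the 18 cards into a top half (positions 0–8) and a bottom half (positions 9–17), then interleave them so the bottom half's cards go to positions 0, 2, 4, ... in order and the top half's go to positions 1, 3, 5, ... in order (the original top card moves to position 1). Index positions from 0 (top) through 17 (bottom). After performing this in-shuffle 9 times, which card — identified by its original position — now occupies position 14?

3

Work backwards from position 14, undoing one in-shuffle at a time:
14 ← 16 ← 17 ← 8 ← 13 ← 6 ← 12 ← 15 ← 7 ← 3
So the card now at position 14 started at position 3.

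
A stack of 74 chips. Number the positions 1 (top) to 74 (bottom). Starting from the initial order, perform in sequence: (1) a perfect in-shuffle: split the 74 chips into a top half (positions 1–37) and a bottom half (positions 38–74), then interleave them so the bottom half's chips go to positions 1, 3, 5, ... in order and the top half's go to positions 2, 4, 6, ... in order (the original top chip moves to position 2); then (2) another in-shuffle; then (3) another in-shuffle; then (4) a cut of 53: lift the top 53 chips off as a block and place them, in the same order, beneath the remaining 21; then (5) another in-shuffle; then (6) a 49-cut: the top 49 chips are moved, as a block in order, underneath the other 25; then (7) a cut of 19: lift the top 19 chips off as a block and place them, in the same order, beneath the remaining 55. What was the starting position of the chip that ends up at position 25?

22

Undo the operations in reverse order, starting from position 25:
  undo op 7 (cut 19): 25 ← 44
  undo op 6 (cut 49): 44 ← 19
  undo op 5 (in-shuffle, from bottom half): 19 ← 47
  undo op 4 (cut 53): 47 ← 26
  undo op 3 (in-shuffle, from top half): 26 ← 13
  undo op 2 (in-shuffle, from bottom half): 13 ← 44
  undo op 1 (in-shuffle, from top half): 44 ← 22
So the chip at position 25 came from original position 22.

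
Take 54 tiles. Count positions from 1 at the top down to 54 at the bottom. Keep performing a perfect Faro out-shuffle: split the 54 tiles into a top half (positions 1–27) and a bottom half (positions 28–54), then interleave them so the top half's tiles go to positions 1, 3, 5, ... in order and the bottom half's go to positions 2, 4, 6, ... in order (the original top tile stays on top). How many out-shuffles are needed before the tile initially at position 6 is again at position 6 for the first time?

52

Follow position 6 under repeated out-shuffles:
6 → 11 → 21 → 41 → 28 → 2 → 3 → 5 → ... → 6 (length 52)
It first returns after 52 out-shuffles.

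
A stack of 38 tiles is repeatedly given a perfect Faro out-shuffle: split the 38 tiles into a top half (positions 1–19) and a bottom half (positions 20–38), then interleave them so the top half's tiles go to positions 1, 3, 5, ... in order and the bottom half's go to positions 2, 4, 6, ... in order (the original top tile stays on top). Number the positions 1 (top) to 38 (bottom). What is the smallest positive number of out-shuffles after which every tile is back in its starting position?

The out-shuffle permutes the 38 positions with cycle lengths [1, 1, 36].
Every tile is home exactly when every cycle has completed a whole number of laps, i.e. after lcm(1, 36) = 36 out-shuffles.

36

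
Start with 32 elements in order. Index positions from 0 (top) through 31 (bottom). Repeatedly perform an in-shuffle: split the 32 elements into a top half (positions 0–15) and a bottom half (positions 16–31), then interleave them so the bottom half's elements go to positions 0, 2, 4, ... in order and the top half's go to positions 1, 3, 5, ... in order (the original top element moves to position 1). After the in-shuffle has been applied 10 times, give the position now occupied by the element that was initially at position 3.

Track the element's position through each in-shuffle:
3 → 7 → 15 → 31 → 30 → 28 → 24 → 16 → 0 → 1 → 3

3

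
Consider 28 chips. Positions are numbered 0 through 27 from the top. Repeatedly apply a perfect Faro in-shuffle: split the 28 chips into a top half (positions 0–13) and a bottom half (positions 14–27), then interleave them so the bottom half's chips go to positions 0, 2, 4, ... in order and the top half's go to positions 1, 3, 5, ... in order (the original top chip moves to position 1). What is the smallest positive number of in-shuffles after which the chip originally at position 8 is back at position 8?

Follow position 8 under repeated in-shuffles:
8 → 17 → 6 → 13 → 27 → 26 → 24 → 20 → ... → 8 (length 28)
It first returns after 28 in-shuffles.

28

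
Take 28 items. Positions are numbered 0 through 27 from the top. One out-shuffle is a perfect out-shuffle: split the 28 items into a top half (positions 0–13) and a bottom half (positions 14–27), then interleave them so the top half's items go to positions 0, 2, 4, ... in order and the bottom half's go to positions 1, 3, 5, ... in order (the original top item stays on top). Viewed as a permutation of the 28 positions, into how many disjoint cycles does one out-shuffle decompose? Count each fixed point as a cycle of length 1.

5

Trace each unvisited position around until it returns:
(0) (1 2 4 8 16 5 ... len 18) (3 6 12 24 21 15) (9 18) (27)
5 cycles in total.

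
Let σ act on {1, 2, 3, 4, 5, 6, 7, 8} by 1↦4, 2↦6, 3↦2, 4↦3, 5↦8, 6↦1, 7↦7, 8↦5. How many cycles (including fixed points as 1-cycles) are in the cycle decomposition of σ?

3

Cycle decomposition: (1 4 3 2 6) (5 8) (7).
3 cycles.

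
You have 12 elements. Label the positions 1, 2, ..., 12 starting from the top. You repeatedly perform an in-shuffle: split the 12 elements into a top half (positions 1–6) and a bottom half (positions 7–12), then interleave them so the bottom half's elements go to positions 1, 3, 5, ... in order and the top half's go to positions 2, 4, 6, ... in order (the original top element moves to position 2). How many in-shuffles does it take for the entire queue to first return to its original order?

The in-shuffle permutes the 12 positions with cycle lengths [12].
Every element is home exactly when every cycle has completed a whole number of laps, i.e. after lcm(12) = 12 in-shuffles.

12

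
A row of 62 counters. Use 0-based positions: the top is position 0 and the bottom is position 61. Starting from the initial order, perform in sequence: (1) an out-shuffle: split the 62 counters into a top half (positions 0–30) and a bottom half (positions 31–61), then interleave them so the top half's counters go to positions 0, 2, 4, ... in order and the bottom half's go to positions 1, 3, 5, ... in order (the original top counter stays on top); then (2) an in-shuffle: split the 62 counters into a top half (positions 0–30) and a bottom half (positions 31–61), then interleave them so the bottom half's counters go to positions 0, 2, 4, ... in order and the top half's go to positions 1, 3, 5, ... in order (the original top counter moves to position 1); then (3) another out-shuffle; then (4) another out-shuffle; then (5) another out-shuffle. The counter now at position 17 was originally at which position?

6

Undo the operations in reverse order, starting from position 17:
  undo op 5 (out-shuffle, from bottom half): 17 ← 39
  undo op 4 (out-shuffle, from bottom half): 39 ← 50
  undo op 3 (out-shuffle, from top half): 50 ← 25
  undo op 2 (in-shuffle, from top half): 25 ← 12
  undo op 1 (out-shuffle, from top half): 12 ← 6
So the counter at position 17 came from original position 6.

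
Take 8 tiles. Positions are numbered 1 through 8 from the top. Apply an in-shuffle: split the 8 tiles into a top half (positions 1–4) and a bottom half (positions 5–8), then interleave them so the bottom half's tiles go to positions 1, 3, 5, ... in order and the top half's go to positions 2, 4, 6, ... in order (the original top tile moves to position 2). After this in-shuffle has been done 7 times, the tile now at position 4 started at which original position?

2

Work backwards from position 4, undoing one in-shuffle at a time:
4 ← 2 ← 1 ← 5 ← 7 ← 8 ← 4 ← 2
So the tile now at position 4 started at position 2.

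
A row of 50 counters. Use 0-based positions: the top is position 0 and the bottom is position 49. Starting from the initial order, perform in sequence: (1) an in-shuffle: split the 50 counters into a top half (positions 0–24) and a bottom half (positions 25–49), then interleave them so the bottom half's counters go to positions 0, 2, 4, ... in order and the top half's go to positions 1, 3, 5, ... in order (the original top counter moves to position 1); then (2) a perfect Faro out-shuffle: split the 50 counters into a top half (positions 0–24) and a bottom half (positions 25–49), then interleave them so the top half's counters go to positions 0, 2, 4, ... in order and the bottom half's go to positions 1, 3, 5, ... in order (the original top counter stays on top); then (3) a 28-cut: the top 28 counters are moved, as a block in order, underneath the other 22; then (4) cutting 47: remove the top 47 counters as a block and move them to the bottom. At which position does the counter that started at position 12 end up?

26

Track the counter from position 12 forward through each operation:
  after op 1 (in-shuffle): 12 → 25
  after op 2 (out-shuffle): 25 → 1
  after op 3 (cut 28): 1 → 23
  after op 4 (cut 47): 23 → 26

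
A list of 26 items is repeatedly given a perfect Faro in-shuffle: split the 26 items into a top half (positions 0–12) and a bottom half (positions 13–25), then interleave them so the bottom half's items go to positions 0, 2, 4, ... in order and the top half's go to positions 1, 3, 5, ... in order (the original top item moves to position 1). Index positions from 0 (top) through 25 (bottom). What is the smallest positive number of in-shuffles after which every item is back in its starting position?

The in-shuffle permutes the 26 positions with cycle lengths [2, 6, 18].
Every item is home exactly when every cycle has completed a whole number of laps, i.e. after lcm(2, 6, 18) = 18 in-shuffles.

18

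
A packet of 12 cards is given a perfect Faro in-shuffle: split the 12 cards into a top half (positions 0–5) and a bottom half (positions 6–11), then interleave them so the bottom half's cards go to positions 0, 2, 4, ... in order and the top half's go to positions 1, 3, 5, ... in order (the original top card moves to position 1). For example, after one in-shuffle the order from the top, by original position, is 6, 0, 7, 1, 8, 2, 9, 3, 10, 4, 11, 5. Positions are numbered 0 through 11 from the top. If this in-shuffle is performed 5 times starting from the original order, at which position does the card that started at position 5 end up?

9

Track the card's position through each in-shuffle:
5 → 11 → 10 → 8 → 4 → 9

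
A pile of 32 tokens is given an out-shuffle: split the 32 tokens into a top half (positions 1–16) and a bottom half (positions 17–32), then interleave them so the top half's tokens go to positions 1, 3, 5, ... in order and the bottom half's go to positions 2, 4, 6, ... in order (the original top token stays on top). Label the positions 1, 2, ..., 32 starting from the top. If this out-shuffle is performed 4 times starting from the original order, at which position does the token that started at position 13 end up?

7

Track the token's position through each out-shuffle:
13 → 25 → 18 → 4 → 7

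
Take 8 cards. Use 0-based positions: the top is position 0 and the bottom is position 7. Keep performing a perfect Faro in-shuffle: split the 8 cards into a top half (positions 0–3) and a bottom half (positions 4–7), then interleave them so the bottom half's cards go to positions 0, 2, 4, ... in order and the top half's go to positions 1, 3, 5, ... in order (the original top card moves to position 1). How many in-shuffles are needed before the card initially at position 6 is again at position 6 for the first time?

6

Follow position 6 under repeated in-shuffles:
6 → 4 → 0 → 1 → 3 → 7 → 6
It first returns after 6 in-shuffles.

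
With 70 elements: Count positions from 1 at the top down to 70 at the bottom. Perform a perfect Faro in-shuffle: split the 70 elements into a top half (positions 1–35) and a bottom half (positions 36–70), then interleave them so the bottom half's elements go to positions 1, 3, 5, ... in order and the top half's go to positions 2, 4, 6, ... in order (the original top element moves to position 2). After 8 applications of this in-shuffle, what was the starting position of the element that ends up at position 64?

18

Work backwards from position 64, undoing one in-shuffle at a time:
64 ← 32 ← 16 ← 8 ← 4 ← 2 ← 1 ← 36 ← 18
So the element now at position 64 started at position 18.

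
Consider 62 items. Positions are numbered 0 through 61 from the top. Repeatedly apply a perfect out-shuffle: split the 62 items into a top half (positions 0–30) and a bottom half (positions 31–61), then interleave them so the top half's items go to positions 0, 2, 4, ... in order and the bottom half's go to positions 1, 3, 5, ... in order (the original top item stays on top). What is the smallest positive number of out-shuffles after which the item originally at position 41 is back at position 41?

Follow position 41 under repeated out-shuffles:
41 → 21 → 42 → 23 → 46 → 31 → 1 → 2 → ... → 41 (length 60)
It first returns after 60 out-shuffles.

60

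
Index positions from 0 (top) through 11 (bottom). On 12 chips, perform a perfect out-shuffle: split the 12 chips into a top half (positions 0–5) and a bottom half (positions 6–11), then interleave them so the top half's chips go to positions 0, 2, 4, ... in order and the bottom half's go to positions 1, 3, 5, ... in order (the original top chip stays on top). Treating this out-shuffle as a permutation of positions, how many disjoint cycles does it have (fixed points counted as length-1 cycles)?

Trace each unvisited position around until it returns:
(0) (1 2 4 8 5 10 9 7 3 6) (11)
3 cycles in total.

3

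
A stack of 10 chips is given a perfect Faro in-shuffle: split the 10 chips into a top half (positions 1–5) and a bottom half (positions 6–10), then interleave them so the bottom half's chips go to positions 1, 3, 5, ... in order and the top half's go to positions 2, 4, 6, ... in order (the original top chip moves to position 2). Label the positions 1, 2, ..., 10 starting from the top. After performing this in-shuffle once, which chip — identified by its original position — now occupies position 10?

5

Work backwards from position 10, undoing one in-shuffle at a time:
10 ← 5
So the chip now at position 10 started at position 5.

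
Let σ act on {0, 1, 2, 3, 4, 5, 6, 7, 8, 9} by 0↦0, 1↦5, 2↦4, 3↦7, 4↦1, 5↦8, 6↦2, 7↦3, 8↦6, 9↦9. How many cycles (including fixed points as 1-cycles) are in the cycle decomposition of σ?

Cycle decomposition: (0) (1 5 8 6 2 4) (3 7) (9).
4 cycles.

4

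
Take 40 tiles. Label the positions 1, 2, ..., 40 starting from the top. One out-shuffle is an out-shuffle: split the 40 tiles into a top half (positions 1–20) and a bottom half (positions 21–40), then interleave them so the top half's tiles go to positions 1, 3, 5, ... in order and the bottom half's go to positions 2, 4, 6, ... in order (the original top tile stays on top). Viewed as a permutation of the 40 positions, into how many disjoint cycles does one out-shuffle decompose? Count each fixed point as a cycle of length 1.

Trace each unvisited position around until it returns:
(1) (2 3 5 9 17 33 ... len 12) (4 7 13 25 10 19 ... len 12) (8 15 29 18 35 30 ... len 12) (14 27) (40)
6 cycles in total.

6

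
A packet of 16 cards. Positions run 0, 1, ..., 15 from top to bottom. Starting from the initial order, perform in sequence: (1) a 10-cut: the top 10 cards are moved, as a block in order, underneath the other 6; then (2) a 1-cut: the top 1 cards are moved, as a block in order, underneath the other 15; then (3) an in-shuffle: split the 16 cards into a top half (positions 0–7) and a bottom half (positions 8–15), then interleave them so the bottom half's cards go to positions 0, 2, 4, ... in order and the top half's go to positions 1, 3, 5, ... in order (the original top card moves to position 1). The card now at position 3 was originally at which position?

Undo the operations in reverse order, starting from position 3:
  undo op 3 (in-shuffle, from top half): 3 ← 1
  undo op 2 (cut 1): 1 ← 2
  undo op 1 (cut 10): 2 ← 12
So the card at position 3 came from original position 12.

12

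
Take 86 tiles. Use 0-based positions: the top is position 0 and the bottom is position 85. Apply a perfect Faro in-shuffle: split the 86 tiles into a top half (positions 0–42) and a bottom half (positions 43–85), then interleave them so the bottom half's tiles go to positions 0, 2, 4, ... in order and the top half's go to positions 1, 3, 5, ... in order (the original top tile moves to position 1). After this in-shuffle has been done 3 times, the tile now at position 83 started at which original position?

Work backwards from position 83, undoing one in-shuffle at a time:
83 ← 41 ← 20 ← 53
So the tile now at position 83 started at position 53.

53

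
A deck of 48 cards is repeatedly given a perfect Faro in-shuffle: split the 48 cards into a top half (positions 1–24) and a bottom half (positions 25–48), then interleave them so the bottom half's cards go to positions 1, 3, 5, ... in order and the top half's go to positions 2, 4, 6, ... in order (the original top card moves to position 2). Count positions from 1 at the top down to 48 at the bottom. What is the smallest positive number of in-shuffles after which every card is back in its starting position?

The in-shuffle permutes the 48 positions with cycle lengths [3, 3, 21, 21].
Every card is home exactly when every cycle has completed a whole number of laps, i.e. after lcm(3, 21) = 21 in-shuffles.

21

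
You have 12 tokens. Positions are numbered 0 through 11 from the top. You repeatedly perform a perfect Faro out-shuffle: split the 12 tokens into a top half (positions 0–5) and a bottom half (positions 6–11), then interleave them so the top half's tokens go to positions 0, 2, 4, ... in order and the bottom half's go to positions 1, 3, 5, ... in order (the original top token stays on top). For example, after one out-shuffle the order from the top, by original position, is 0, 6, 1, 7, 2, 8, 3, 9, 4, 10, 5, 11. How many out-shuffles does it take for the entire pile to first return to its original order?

The out-shuffle permutes the 12 positions with cycle lengths [1, 1, 10].
Every token is home exactly when every cycle has completed a whole number of laps, i.e. after lcm(1, 10) = 10 out-shuffles.

10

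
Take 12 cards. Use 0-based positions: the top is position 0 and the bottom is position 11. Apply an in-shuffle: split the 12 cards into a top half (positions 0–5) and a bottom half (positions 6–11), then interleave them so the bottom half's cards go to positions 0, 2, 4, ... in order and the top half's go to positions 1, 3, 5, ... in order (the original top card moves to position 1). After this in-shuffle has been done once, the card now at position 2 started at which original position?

7

Work backwards from position 2, undoing one in-shuffle at a time:
2 ← 7
So the card now at position 2 started at position 7.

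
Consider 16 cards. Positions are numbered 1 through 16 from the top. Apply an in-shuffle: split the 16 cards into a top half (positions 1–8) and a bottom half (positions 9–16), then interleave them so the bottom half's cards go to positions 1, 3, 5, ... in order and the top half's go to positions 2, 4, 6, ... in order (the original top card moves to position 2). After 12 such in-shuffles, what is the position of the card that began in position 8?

Track the card's position through each in-shuffle:
8 → 16 → 15 → 13 → 9 → 1 → 2 → 4 → 8 → 16 → 15 → 13 → 9

9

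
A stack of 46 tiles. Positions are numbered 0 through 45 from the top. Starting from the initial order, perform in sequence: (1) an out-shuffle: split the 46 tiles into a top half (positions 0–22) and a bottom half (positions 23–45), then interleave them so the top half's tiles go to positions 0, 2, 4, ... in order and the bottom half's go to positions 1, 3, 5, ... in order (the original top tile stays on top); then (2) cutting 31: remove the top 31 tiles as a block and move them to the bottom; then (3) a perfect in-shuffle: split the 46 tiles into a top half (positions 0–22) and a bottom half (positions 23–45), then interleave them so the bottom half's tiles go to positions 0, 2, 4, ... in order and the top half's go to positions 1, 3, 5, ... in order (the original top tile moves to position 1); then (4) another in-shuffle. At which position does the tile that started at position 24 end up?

Track the tile from position 24 forward through each operation:
  after op 1 (out-shuffle): 24 → 3
  after op 2 (cut 31): 3 → 18
  after op 3 (in-shuffle): 18 → 37
  after op 4 (in-shuffle): 37 → 28

28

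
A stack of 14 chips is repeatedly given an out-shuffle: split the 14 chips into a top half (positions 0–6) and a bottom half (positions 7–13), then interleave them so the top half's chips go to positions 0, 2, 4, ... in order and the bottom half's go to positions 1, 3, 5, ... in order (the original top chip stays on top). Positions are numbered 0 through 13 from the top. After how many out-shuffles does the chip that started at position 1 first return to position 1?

12

Follow position 1 under repeated out-shuffles:
1 → 2 → 4 → 8 → 3 → 6 → 12 → 11 → 9 → 5 → 10 → 7 → 1
It first returns after 12 out-shuffles.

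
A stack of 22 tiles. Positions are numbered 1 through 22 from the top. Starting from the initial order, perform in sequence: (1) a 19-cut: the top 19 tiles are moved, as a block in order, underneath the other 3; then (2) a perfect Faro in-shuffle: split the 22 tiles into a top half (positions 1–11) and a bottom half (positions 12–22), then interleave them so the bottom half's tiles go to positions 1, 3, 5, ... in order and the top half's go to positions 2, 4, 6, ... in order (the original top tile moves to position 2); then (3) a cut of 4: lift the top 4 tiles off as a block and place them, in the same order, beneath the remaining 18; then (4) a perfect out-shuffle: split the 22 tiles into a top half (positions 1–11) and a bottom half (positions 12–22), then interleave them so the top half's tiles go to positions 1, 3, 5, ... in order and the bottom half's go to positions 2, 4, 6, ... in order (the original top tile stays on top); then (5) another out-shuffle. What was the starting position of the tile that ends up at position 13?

Undo the operations in reverse order, starting from position 13:
  undo op 5 (out-shuffle, from top half): 13 ← 7
  undo op 4 (out-shuffle, from top half): 7 ← 4
  undo op 3 (cut 4): 4 ← 8
  undo op 2 (in-shuffle, from top half): 8 ← 4
  undo op 1 (cut 19): 4 ← 1
So the tile at position 13 came from original position 1.

1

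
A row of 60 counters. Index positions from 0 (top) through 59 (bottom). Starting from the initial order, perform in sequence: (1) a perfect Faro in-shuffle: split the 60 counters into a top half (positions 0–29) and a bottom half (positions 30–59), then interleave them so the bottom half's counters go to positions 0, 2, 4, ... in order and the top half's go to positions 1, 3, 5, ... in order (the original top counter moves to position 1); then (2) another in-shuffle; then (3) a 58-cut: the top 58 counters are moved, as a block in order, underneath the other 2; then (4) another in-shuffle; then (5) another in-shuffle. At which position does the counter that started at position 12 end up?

Track the counter from position 12 forward through each operation:
  after op 1 (in-shuffle): 12 → 25
  after op 2 (in-shuffle): 25 → 51
  after op 3 (cut 58): 51 → 53
  after op 4 (in-shuffle): 53 → 46
  after op 5 (in-shuffle): 46 → 32

32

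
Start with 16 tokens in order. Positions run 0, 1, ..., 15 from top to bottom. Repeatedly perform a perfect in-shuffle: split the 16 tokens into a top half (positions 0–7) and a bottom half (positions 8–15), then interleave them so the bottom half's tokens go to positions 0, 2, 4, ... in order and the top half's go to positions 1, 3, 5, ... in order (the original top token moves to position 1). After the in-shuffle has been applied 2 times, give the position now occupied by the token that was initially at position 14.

8

Track the token's position through each in-shuffle:
14 → 12 → 8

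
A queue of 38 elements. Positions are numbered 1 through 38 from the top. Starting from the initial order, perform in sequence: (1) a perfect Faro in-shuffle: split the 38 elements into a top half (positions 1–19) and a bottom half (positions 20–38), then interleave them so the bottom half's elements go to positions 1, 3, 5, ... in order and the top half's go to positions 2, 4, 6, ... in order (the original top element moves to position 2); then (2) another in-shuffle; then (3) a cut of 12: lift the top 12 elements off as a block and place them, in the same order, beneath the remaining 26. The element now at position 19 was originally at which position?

37

Undo the operations in reverse order, starting from position 19:
  undo op 3 (cut 12): 19 ← 31
  undo op 2 (in-shuffle, from bottom half): 31 ← 35
  undo op 1 (in-shuffle, from bottom half): 35 ← 37
So the element at position 19 came from original position 37.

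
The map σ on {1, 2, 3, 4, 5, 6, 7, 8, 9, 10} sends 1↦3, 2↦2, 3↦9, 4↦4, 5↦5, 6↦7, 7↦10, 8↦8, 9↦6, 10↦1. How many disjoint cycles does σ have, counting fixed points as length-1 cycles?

Cycle decomposition: (1 3 9 6 7 10) (2) (4) (5) (8).
5 cycles.

5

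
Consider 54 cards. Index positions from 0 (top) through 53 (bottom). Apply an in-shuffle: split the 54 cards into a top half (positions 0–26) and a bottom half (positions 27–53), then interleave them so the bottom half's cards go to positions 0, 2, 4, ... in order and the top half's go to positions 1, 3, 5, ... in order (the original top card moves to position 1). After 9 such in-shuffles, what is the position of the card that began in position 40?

Track the card's position through each in-shuffle:
40 → 26 → 53 → 52 → 50 → 46 → 38 → 22 → 45 → 36

36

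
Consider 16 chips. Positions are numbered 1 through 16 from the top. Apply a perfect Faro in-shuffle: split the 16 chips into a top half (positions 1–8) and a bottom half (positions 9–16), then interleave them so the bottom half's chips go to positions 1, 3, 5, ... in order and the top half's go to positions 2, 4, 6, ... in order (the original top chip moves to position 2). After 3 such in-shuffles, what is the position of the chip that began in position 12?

Track the chip's position through each in-shuffle:
12 → 7 → 14 → 11

11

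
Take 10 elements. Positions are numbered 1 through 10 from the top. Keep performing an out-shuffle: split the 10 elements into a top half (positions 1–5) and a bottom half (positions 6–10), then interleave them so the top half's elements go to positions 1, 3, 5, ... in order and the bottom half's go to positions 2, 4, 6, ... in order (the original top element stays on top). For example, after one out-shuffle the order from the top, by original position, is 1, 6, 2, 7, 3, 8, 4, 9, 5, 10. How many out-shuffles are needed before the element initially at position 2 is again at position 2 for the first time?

6

Follow position 2 under repeated out-shuffles:
2 → 3 → 5 → 9 → 8 → 6 → 2
It first returns after 6 out-shuffles.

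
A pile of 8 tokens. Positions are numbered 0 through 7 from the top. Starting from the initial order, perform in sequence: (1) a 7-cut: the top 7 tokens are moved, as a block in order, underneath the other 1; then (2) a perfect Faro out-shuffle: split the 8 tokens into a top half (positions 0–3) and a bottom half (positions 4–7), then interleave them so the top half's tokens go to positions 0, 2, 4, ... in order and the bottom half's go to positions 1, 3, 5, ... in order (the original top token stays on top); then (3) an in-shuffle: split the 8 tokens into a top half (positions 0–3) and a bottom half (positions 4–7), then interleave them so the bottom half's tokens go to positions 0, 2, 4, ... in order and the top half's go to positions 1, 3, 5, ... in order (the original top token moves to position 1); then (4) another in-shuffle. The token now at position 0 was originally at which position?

2

Undo the operations in reverse order, starting from position 0:
  undo op 4 (in-shuffle, from bottom half): 0 ← 4
  undo op 3 (in-shuffle, from bottom half): 4 ← 6
  undo op 2 (out-shuffle, from top half): 6 ← 3
  undo op 1 (cut 7): 3 ← 2
So the token at position 0 came from original position 2.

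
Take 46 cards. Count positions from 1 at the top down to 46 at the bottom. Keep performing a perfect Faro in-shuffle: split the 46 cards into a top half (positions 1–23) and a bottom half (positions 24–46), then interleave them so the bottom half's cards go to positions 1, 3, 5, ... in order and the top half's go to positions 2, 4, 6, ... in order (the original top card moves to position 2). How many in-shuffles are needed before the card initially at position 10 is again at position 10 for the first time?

Follow position 10 under repeated in-shuffles:
10 → 20 → 40 → 33 → 19 → 38 → 29 → 11 → ... → 10 (length 23)
It first returns after 23 in-shuffles.

23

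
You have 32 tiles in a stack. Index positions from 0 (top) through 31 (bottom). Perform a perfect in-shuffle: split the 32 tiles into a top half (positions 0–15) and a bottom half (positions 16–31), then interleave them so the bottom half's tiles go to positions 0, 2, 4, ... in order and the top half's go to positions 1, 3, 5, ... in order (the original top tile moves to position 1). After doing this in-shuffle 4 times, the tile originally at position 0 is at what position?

15

Track the tile's position through each in-shuffle:
0 → 1 → 3 → 7 → 15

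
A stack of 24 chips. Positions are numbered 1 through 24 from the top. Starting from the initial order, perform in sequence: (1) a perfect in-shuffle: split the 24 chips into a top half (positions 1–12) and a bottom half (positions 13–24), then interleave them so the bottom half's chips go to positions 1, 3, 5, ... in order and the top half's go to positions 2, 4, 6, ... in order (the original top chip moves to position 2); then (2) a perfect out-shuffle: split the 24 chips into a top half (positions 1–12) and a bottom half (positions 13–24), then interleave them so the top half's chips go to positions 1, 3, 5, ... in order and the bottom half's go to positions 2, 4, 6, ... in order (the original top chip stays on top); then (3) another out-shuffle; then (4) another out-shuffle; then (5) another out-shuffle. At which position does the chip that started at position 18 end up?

23

Track the chip from position 18 forward through each operation:
  after op 1 (in-shuffle): 18 → 11
  after op 2 (out-shuffle): 11 → 21
  after op 3 (out-shuffle): 21 → 18
  after op 4 (out-shuffle): 18 → 12
  after op 5 (out-shuffle): 12 → 23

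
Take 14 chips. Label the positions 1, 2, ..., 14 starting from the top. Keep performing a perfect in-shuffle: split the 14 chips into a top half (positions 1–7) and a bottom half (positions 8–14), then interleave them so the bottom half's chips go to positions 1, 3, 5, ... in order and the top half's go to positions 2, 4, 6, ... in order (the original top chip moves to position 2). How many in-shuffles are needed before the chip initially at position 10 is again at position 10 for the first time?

Follow position 10 under repeated in-shuffles:
10 → 5 → 10
It first returns after 2 in-shuffles.

2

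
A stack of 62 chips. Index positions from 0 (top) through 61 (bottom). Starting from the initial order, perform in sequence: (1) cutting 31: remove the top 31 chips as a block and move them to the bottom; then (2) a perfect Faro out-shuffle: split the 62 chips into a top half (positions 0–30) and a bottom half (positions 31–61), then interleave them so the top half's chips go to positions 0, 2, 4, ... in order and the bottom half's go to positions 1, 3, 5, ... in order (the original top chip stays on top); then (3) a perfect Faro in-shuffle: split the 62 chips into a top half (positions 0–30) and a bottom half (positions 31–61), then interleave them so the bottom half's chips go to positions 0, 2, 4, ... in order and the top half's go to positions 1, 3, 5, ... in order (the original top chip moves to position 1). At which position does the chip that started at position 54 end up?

30

Track the chip from position 54 forward through each operation:
  after op 1 (cut 31): 54 → 23
  after op 2 (out-shuffle): 23 → 46
  after op 3 (in-shuffle): 46 → 30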